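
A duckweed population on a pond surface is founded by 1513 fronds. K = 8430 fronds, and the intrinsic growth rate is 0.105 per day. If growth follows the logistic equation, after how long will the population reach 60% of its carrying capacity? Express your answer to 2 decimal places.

A = (K − N₀)/N₀ = (8430 − 1513)/1513 = 4.5717.
Solve 8430/(1 + 4.5717·e^(−0.105t)) = 5058: 1 + 4.5717·e^(−0.105t) = 1.6667, so e^(−0.105t) = 0.145824.
−0.105·t = ln(0.145824) = -1.9254, so t = 1.9254/0.105 = 18.337.

18.34 days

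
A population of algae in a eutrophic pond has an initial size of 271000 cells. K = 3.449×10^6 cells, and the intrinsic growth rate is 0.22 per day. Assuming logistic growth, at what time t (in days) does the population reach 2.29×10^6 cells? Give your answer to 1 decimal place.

A = (K − N₀)/N₀ = (3.449×10^6 − 271000)/271000 = 11.727.
Solve 3.449×10^6/(1 + 11.727·e^(−0.22t)) = 2.29×10^6: 1 + 11.727·e^(−0.22t) = 1.5061, so e^(−0.22t) = 0.0431582.
−0.22·t = ln(0.0431582) = -3.1429, so t = 3.1429/0.22 = 14.286.

14.3 days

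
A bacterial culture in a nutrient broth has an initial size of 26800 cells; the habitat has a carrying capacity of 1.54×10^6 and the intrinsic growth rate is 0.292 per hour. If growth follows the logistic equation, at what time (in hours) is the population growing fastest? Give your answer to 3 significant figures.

13.8 hours

Logistic growth is fastest at N = K/2 = 770000.
A = (K − N₀)/N₀ = 56.463. Set K/(1 + A·e^(−rt)) = K/2 → A·e^(−rt) = 1.
e^(−0.292t) = 1/56.463 = 0.0177108, so t = ln(56.463)/0.292 = 4.0336/0.292 = 13.814.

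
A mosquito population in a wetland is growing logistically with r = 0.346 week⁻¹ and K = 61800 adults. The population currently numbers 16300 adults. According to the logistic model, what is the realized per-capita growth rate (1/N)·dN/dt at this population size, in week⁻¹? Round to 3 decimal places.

0.255 per week

(1/N)·dN/dt = r(1 − N/K) = 0.346 × (1 − 16300/61800).
= 0.346 × 0.73625 = 0.25474.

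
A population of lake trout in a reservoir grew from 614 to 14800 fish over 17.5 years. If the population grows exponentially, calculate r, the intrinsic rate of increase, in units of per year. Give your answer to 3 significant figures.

0.182 per year

From N(t) = N₀·e^(rt): e^(r·17.5) = 14800/614 = 24.104.
r·17.5 = ln(24.104) = 3.1824, so r = 3.1824/17.5 = 0.18185.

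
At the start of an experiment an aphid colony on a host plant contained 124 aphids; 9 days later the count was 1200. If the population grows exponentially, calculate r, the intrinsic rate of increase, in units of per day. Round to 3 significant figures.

From N(t) = N₀·e^(rt): e^(r·9) = 1200/124 = 9.6774.
r·9 = ln(9.6774) = 2.2698, so r = 2.2698/9 = 0.2522.

0.252 per day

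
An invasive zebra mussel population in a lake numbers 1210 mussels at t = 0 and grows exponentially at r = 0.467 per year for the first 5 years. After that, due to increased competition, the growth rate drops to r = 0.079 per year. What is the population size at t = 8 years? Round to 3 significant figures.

Phase 1: N(5) = 1210·e^(0.467×5) = 1210·e^2.335 = 12498.6.
Phase 2 runs for 8 − 5 = 3 years at r = 0.079.
N(8) = 12498.6·e^(0.079×3) = 12498.6·e^0.237 = 15841.3.

15800 mussels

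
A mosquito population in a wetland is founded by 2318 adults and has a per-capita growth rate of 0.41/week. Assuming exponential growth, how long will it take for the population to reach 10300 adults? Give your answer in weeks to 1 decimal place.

3.6 weeks

Set N₀·e^(rt) = 10300: e^(0.41·t) = 10300/2318 = 4.4435.
0.41·t = ln(4.4435) = 1.4914, so t = 1.4914/0.41 = 3.6377.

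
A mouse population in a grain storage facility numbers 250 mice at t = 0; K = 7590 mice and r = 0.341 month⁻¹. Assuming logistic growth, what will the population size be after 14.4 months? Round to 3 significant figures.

A = (K − N₀)/N₀ = (7590 − 250)/250 = 29.36.
N(t) = K/(1 + A·e^(−rt)) = 7590/(1 + 29.36×e^(−0.341×14.4)).
e^(−4.91) = 0.0073695; denominator = 1 + 29.36×0.0073695 = 1.2164.
N = 7590/1.2164 = 6239.88.

6240 mice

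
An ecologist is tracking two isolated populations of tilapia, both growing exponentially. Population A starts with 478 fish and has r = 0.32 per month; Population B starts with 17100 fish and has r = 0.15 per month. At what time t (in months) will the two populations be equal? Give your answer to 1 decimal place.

21.0 months

Set 478·e^(0.32t) = 17100·e^(0.15t).
e^((0.32 − 0.15)t) = 17100/478 → e^(0.17·t) = 35.774.
0.17·t = ln(35.774) = 3.5772, so t = 3.5772/0.17 = 21.042.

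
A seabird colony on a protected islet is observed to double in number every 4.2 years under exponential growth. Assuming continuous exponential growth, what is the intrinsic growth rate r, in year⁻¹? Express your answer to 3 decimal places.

r = ln(2)/t_d = 0.6931/4.2 = 0.16504.

0.165 per year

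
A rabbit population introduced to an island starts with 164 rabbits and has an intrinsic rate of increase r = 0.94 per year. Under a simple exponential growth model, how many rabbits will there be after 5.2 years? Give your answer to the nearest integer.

21761 rabbits

N(t) = N₀·e^(rt) = 164 × e^(0.94×5.2) = 164 × e^4.888.
e^4.888 ≈ 132.69, so N ≈ 164 × 132.69 = 21760.8.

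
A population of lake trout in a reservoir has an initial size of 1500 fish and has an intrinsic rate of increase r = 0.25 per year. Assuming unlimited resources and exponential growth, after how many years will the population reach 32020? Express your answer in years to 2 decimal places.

12.24 years

Set N₀·e^(rt) = 32020: e^(0.25·t) = 32020/1500 = 21.347.
0.25·t = ln(21.347) = 3.0609, so t = 3.0609/0.25 = 12.244.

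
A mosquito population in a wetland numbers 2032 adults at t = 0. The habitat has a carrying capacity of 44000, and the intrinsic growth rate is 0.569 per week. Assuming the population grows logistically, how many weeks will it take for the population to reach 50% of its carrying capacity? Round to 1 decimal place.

5.3 weeks

A = (K − N₀)/N₀ = (44000 − 2032)/2032 = 20.654.
Solve 44000/(1 + 20.654·e^(−0.569t)) = 22000: 1 + 20.654·e^(−0.569t) = 2, so e^(−0.569t) = 0.0484178.
−0.569·t = ln(0.0484178) = -3.0279, so t = 3.0279/0.569 = 5.3214.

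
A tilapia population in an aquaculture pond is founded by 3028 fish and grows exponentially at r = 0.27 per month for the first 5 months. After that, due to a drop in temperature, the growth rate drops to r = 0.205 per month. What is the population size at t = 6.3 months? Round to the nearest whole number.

Phase 1: N(5) = 3028·e^(0.27×5) = 3028·e^1.35 = 11680.3.
Phase 2 runs for 6.3 − 5 = 1.3 months at r = 0.205.
N(6.3) = 11680.3·e^(0.205×1.3) = 11680.3·e^0.2665 = 15247.3.

15247 fish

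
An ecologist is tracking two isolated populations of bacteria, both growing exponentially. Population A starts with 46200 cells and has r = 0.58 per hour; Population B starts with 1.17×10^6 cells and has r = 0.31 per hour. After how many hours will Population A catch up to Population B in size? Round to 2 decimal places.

Set 46200·e^(0.58t) = 1.17×10^6·e^(0.31t).
e^((0.58 − 0.31)t) = 1.17×10^6/46200 → e^(0.27·t) = 25.325.
0.27·t = ln(25.325) = 3.2318, so t = 3.2318/0.27 = 11.97.

11.97 hours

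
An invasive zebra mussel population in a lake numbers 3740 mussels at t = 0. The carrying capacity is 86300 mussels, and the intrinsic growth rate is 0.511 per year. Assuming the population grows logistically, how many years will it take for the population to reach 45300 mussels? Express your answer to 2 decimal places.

6.25 years

A = (K − N₀)/N₀ = (86300 − 3740)/3740 = 22.075.
Solve 86300/(1 + 22.075·e^(−0.511t)) = 45300: 1 + 22.075·e^(−0.511t) = 1.9051, so e^(−0.511t) = 0.0410004.
−0.511·t = ln(0.0410004) = -3.1942, so t = 3.1942/0.511 = 6.2508.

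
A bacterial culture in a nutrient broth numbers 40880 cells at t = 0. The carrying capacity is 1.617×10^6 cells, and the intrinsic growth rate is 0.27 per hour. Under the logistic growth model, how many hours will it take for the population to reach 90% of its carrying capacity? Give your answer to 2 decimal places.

A = (K − N₀)/N₀ = (1.617×10^6 − 40880)/40880 = 38.555.
Solve 1.617×10^6/(1 + 38.555·e^(−0.27t)) = 1.4553×10^6: 1 + 38.555·e^(−0.27t) = 1.1111, so e^(−0.27t) = 0.0028819.
−0.27·t = ln(0.0028819) = -5.8493, so t = 5.8493/0.27 = 21.664.

21.66 hours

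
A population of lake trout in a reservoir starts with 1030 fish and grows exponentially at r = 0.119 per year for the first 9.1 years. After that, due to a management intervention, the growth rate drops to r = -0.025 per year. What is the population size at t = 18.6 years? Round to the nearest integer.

2399 fish

Phase 1: N(9.1) = 1030·e^(0.119×9.1) = 1030·e^1.083 = 3041.83.
Phase 2 runs for 18.6 − 9.1 = 9.5 years at r = -0.025.
N(18.6) = 3041.83·e^(-0.025×9.5) = 3041.83·e^-0.2375 = 2398.78.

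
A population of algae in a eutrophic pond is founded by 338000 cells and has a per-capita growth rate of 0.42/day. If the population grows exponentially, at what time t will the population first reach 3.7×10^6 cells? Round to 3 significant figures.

Set N₀·e^(rt) = 3.7×10^6: e^(0.42·t) = 3.7×10^6/338000 = 10.947.
0.42·t = ln(10.947) = 2.393, so t = 2.393/0.42 = 5.6977.

5.70 days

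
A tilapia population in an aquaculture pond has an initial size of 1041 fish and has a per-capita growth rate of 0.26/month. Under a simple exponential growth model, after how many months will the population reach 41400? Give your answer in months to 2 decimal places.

14.17 months

Set N₀·e^(rt) = 41400: e^(0.26·t) = 41400/1041 = 39.769.
0.26·t = ln(39.769) = 3.6831, so t = 3.6831/0.26 = 14.166.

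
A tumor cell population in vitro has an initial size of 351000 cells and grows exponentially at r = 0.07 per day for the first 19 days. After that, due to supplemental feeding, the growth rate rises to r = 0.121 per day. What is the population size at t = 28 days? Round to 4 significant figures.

Phase 1: N(19) = 351000·e^(0.07×19) = 351000·e^1.33 = 1.327146×10^6.
Phase 2 runs for 28 − 19 = 9 days at r = 0.121.
N(28) = 1.327146×10^6·e^(0.121×9) = 1.327146×10^6·e^1.089 = 3.943351×10^6.

3943000 cells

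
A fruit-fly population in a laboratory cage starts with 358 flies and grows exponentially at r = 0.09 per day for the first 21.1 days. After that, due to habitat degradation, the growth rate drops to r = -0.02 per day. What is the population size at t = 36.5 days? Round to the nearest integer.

Phase 1: N(21.1) = 358·e^(0.09×21.1) = 358·e^1.899 = 2391.16.
Phase 2 runs for 36.5 − 21.1 = 15.4 days at r = -0.02.
N(36.5) = 2391.16·e^(-0.02×15.4) = 2391.16·e^-0.308 = 1757.3.

1757 flies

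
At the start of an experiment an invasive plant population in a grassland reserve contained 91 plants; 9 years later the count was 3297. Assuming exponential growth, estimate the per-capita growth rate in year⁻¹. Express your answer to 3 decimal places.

From N(t) = N₀·e^(rt): e^(r·9) = 3297/91 = 36.231.
r·9 = ln(36.231) = 3.5899, so r = 3.5899/9 = 0.39888.

0.399 per year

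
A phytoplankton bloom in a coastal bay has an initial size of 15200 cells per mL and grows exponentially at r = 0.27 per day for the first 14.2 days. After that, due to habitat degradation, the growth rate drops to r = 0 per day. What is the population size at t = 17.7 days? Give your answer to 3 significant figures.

703000 cells per mL

Phase 1: N(14.2) = 15200·e^(0.27×14.2) = 15200·e^3.834 = 702957.
Phase 2 runs for 17.7 − 14.2 = 3.5 days at r = 0.
N(17.7) = 702957·e^(0×3.5) = 702957·e^-0 = 702957.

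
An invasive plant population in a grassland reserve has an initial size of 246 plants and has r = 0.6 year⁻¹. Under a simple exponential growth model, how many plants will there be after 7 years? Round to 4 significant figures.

16400 plants

N(t) = N₀·e^(rt) = 246 × e^(0.6×7) = 246 × e^4.2.
e^4.2 ≈ 66.686, so N ≈ 246 × 66.686 = 16404.8.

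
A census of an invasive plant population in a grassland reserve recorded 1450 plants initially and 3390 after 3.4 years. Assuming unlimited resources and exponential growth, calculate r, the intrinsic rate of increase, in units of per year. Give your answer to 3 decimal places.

0.250 per year

From N(t) = N₀·e^(rt): e^(r·3.4) = 3390/1450 = 2.3379.
r·3.4 = ln(2.3379) = 0.84927, so r = 0.84927/3.4 = 0.24978.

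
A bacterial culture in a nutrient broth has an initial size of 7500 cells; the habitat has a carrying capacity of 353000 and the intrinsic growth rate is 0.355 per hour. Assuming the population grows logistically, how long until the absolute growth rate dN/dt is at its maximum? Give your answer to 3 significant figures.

Logistic growth is fastest at N = K/2 = 176500.
A = (K − N₀)/N₀ = 46.067. Set K/(1 + A·e^(−rt)) = K/2 → A·e^(−rt) = 1.
e^(−0.355t) = 1/46.067 = 0.0217077, so t = ln(46.067)/0.355 = 3.8301/0.355 = 10.789.

10.8 hours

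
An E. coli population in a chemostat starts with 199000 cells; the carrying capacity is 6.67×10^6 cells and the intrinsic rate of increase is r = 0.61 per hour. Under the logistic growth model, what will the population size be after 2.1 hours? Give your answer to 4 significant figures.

664900 cells

A = (K − N₀)/N₀ = (6.67×10^6 − 199000)/199000 = 32.518.
N(t) = K/(1 + A·e^(−rt)) = 6.67×10^6/(1 + 32.518×e^(−0.61×2.1)).
e^(−1.281) = 0.27776; denominator = 1 + 32.518×0.27776 = 10.032.
N = 6.67×10^6/10.032 = 664868.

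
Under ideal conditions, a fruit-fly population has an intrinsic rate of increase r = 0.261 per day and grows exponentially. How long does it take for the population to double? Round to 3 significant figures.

Doubling time t_d = ln(2)/r = 0.6931/0.261 = 2.6557.

2.66 days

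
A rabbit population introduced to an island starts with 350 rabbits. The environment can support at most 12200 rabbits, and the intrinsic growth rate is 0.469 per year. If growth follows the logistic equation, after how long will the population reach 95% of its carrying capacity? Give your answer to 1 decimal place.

13.8 years

A = (K − N₀)/N₀ = (12200 − 350)/350 = 33.857.
Solve 12200/(1 + 33.857·e^(−0.469t)) = 11590: 1 + 33.857·e^(−0.469t) = 1.0526, so e^(−0.469t) = 0.00155452.
−0.469·t = ln(0.00155452) = -6.4666, so t = 6.4666/0.469 = 13.788.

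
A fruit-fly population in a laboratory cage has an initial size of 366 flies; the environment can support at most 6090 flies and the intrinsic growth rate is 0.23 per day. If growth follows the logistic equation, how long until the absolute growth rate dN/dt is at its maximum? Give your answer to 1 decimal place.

12.0 days

Logistic growth is fastest at N = K/2 = 3045.
A = (K − N₀)/N₀ = 15.639. Set K/(1 + A·e^(−rt)) = K/2 → A·e^(−rt) = 1.
e^(−0.23t) = 1/15.639 = 0.0639413, so t = ln(15.639)/0.23 = 2.7498/0.23 = 11.956.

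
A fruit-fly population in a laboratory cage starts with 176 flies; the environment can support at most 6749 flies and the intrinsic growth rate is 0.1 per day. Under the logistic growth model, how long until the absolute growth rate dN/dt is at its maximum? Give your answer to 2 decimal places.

Logistic growth is fastest at N = K/2 = 3374.5.
A = (K − N₀)/N₀ = 37.347. Set K/(1 + A·e^(−rt)) = K/2 → A·e^(−rt) = 1.
e^(−0.1t) = 1/37.347 = 0.0267762, so t = ln(37.347)/0.1 = 3.6202/0.1 = 36.202.

36.20 days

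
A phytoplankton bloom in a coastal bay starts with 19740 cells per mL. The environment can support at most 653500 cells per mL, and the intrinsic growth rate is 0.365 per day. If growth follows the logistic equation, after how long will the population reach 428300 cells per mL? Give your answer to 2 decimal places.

11.27 days

A = (K − N₀)/N₀ = (653500 − 19740)/19740 = 32.105.
Solve 653500/(1 + 32.105·e^(−0.365t)) = 428300: 1 + 32.105·e^(−0.365t) = 1.5258, so e^(−0.365t) = 0.0163773.
−0.365·t = ln(0.0163773) = -4.1119, so t = 4.1119/0.365 = 11.265.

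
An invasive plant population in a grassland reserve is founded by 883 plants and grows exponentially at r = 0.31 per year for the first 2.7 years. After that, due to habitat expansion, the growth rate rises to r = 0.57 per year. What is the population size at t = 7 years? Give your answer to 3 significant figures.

23700 plants

Phase 1: N(2.7) = 883·e^(0.31×2.7) = 883·e^0.837 = 2039.23.
Phase 2 runs for 7 − 2.7 = 4.3 years at r = 0.57.
N(7) = 2039.23·e^(0.57×4.3) = 2039.23·e^2.451 = 23654.9.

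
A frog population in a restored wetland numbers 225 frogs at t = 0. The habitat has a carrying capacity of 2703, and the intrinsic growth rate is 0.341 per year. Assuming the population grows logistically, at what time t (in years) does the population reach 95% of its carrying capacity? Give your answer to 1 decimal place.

15.7 years

A = (K − N₀)/N₀ = (2703 − 225)/225 = 11.013.
Solve 2703/(1 + 11.013·e^(−0.341t)) = 2567.85: 1 + 11.013·e^(−0.341t) = 1.0526, so e^(−0.341t) = 0.0047789.
−0.341·t = ln(0.0047789) = -5.3435, so t = 5.3435/0.341 = 15.67.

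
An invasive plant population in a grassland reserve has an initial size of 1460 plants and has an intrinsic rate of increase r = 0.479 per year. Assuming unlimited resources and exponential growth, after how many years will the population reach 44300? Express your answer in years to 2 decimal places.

7.12 years

Set N₀·e^(rt) = 44300: e^(0.479·t) = 44300/1460 = 30.342.
0.479·t = ln(30.342) = 3.4125, so t = 3.4125/0.479 = 7.1243.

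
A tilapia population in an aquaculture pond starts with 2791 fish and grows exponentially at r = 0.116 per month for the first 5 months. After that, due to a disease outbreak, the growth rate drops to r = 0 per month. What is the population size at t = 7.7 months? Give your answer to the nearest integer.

Phase 1: N(5) = 2791·e^(0.116×5) = 2791·e^0.58 = 4984.83.
Phase 2 runs for 7.7 − 5 = 2.7 months at r = 0.
N(7.7) = 4984.83·e^(0×2.7) = 4984.83·e^0 = 4984.83.

4985 fish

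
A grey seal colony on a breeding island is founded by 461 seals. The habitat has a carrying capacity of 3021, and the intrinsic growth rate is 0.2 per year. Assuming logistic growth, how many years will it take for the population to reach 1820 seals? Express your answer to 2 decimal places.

10.65 years

A = (K − N₀)/N₀ = (3021 − 461)/461 = 5.5531.
Solve 3021/(1 + 5.5531·e^(−0.2t)) = 1820: 1 + 5.5531·e^(−0.2t) = 1.6599, so e^(−0.2t) = 0.118832.
−0.2·t = ln(0.118832) = -2.13, so t = 2.13/0.2 = 10.65.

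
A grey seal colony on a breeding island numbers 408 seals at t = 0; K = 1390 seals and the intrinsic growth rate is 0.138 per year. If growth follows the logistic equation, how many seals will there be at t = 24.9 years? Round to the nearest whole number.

A = (K − N₀)/N₀ = (1390 − 408)/408 = 2.4069.
N(t) = K/(1 + A·e^(−rt)) = 1390/(1 + 2.4069×e^(−0.138×24.9)).
e^(−3.436) = 0.032187; denominator = 1 + 2.4069×0.032187 = 1.0775.
N = 1390/1.0775 = 1290.06.

1290 seals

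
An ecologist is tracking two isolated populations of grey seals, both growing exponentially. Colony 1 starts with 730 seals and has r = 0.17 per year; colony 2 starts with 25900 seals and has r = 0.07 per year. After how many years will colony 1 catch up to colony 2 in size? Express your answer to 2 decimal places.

Set 730·e^(0.17t) = 25900·e^(0.07t).
e^((0.17 − 0.07)t) = 25900/730 → e^(0.1·t) = 35.479.
0.1·t = ln(35.479) = 3.569, so t = 3.569/0.1 = 35.69.

35.69 years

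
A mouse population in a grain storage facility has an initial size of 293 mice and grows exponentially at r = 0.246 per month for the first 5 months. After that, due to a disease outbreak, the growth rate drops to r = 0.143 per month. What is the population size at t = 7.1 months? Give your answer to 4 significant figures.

1354 mice

Phase 1: N(5) = 293·e^(0.246×5) = 293·e^1.23 = 1002.42.
Phase 2 runs for 7.1 − 5 = 2.1 months at r = 0.143.
N(7.1) = 1002.42·e^(0.143×2.1) = 1002.42·e^0.3003 = 1353.53.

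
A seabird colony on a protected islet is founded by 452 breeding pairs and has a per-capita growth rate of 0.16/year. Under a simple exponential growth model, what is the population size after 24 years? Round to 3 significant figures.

N(t) = N₀·e^(rt) = 452 × e^(0.16×24) = 452 × e^3.84.
e^3.84 ≈ 46.525, so N ≈ 452 × 46.525 = 21029.5.

21000 breeding pairs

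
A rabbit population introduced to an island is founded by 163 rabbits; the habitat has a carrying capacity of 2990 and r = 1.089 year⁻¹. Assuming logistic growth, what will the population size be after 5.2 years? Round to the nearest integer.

A = (K − N₀)/N₀ = (2990 − 163)/163 = 17.344.
N(t) = K/(1 + A·e^(−rt)) = 2990/(1 + 17.344×e^(−1.089×5.2)).
e^(−5.663) = 0.0034728; denominator = 1 + 17.344×0.0034728 = 1.0602.
N = 2990/1.0602 = 2820.14.

2820 rabbits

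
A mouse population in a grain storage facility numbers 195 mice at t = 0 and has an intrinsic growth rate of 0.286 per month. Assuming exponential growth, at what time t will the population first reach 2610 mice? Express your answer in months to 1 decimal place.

9.1 months

Set N₀·e^(rt) = 2610: e^(0.286·t) = 2610/195 = 13.385.
0.286·t = ln(13.385) = 2.5941, so t = 2.5941/0.286 = 9.0703.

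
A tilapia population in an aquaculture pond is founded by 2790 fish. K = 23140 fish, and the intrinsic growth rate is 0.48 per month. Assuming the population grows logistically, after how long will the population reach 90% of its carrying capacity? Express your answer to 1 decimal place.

A = (K − N₀)/N₀ = (23140 − 2790)/2790 = 7.2939.
Solve 23140/(1 + 7.2939·e^(−0.48t)) = 20826: 1 + 7.2939·e^(−0.48t) = 1.1111, so e^(−0.48t) = 0.0152334.
−0.48·t = ln(0.0152334) = -4.1843, so t = 4.1843/0.48 = 8.7172.

8.7 months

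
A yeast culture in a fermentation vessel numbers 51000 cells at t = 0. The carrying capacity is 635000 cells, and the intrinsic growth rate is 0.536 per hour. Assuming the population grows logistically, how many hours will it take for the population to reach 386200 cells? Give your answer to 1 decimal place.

5.4 hours

A = (K − N₀)/N₀ = (635000 − 51000)/51000 = 11.451.
Solve 635000/(1 + 11.451·e^(−0.536t)) = 386200: 1 + 11.451·e^(−0.536t) = 1.6442, so e^(−0.536t) = 0.0562594.
−0.536·t = ln(0.0562594) = -2.8778, so t = 2.8778/0.536 = 5.369.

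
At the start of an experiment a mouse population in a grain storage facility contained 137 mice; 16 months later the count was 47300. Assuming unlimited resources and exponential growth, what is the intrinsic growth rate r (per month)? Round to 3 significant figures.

0.365 per month

From N(t) = N₀·e^(rt): e^(r·16) = 47300/137 = 345.26.
r·16 = ln(345.26) = 5.8443, so r = 5.8443/16 = 0.36527.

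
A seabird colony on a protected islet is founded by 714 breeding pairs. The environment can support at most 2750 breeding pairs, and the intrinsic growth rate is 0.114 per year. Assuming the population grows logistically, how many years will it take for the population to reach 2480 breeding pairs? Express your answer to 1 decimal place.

A = (K − N₀)/N₀ = (2750 − 714)/714 = 2.8515.
Solve 2750/(1 + 2.8515·e^(−0.114t)) = 2480: 1 + 2.8515·e^(−0.114t) = 1.1089, so e^(−0.114t) = 0.0381797.
−0.114·t = ln(0.0381797) = -3.2655, so t = 3.2655/0.114 = 28.644.

28.6 years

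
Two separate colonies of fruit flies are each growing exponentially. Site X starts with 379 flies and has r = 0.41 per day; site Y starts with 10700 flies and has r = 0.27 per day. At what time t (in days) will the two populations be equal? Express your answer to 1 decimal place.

23.9 days

Set 379·e^(0.41t) = 10700·e^(0.27t).
e^((0.41 − 0.27)t) = 10700/379 → e^(0.14·t) = 28.232.
0.14·t = ln(28.232) = 3.3405, so t = 3.3405/0.14 = 23.86.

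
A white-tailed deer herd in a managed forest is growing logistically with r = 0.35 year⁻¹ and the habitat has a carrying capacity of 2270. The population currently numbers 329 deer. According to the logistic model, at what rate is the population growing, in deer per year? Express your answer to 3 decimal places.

dN/dt = rN(1 − N/K) = 0.35 × 329 × (1 − 329/2270).
1 − 329/2270 = 0.85507; dN/dt = 0.35 × 329 × 0.85507 = 98.461.

98.461 deer per year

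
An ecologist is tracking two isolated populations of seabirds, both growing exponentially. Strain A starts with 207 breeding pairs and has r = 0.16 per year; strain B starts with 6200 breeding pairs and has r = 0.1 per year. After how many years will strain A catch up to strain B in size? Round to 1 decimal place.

56.7 years

Set 207·e^(0.16t) = 6200·e^(0.1t).
e^((0.16 − 0.1)t) = 6200/207 → e^(0.06·t) = 29.952.
0.06·t = ln(29.952) = 3.3996, so t = 3.3996/0.06 = 56.66.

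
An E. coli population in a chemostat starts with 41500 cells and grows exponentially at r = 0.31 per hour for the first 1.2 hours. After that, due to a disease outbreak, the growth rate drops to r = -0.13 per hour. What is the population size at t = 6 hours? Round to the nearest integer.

Phase 1: N(1.2) = 41500·e^(0.31×1.2) = 41500·e^0.372 = 60201.3.
Phase 2 runs for 6 − 1.2 = 4.8 hours at r = -0.13.
N(6) = 60201.3·e^(-0.13×4.8) = 60201.3·e^-0.624 = 32255.7.

32256 cells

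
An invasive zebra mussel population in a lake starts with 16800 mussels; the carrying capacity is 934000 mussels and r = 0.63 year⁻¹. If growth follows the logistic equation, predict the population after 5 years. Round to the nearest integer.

A = (K − N₀)/N₀ = (934000 − 16800)/16800 = 54.595.
N(t) = K/(1 + A·e^(−rt)) = 934000/(1 + 54.595×e^(−0.63×5)).
e^(−3.15) = 0.042852; denominator = 1 + 54.595×0.042852 = 3.3395.
N = 934000/3.3395 = 279681.

279681 mussels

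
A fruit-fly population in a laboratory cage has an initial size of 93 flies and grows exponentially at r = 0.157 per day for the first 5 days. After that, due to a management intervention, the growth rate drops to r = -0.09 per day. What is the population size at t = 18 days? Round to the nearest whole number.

63 flies

Phase 1: N(5) = 93·e^(0.157×5) = 93·e^0.785 = 203.894.
Phase 2 runs for 18 − 5 = 13 days at r = -0.09.
N(18) = 203.894·e^(-0.09×13) = 203.894·e^-1.17 = 63.2819.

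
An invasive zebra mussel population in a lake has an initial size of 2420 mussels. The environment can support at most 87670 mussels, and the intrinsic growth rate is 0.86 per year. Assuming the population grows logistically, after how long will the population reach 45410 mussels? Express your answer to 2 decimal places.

4.23 years

A = (K − N₀)/N₀ = (87670 − 2420)/2420 = 35.227.
Solve 87670/(1 + 35.227·e^(−0.86t)) = 45410: 1 + 35.227·e^(−0.86t) = 1.9306, so e^(−0.86t) = 0.0264179.
−0.86·t = ln(0.0264179) = -3.6337, so t = 3.6337/0.86 = 4.2252.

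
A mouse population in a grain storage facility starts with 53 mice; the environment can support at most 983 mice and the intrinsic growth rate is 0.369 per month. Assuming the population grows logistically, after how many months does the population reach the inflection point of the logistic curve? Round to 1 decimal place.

7.8 months

Logistic growth is fastest at N = K/2 = 491.5.
A = (K − N₀)/N₀ = 17.547. Set K/(1 + A·e^(−rt)) = K/2 → A·e^(−rt) = 1.
e^(−0.369t) = 1/17.547 = 0.0569892, so t = ln(17.547)/0.369 = 2.8649/0.369 = 7.7639.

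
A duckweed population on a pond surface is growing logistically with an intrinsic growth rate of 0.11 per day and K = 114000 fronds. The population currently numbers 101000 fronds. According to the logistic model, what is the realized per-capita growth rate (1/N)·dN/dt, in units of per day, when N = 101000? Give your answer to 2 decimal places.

0.01 per day

(1/N)·dN/dt = r(1 − N/K) = 0.11 × (1 − 101000/114000).
= 0.11 × 0.11404 = 0.012544.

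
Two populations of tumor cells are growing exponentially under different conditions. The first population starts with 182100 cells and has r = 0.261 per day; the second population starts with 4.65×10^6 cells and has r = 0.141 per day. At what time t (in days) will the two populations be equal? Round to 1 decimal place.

27.0 days

Set 182100·e^(0.261t) = 4.65×10^6·e^(0.141t).
e^((0.261 − 0.141)t) = 4.65×10^6/182100 → e^(0.12·t) = 25.535.
0.12·t = ln(25.535) = 3.2401, so t = 3.2401/0.12 = 27.001.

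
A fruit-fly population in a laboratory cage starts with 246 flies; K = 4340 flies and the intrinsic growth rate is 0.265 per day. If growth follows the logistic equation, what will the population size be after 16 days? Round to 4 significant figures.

3501 flies

A = (K − N₀)/N₀ = (4340 − 246)/246 = 16.642.
N(t) = K/(1 + A·e^(−rt)) = 4340/(1 + 16.642×e^(−0.265×16)).
e^(−4.24) = 0.014408; denominator = 1 + 16.642×0.014408 = 1.2398.
N = 4340/1.2398 = 3500.63.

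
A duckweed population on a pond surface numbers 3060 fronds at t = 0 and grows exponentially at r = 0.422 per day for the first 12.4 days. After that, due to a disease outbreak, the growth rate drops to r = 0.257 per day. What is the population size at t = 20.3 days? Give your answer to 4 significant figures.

4366000 fronds

Phase 1: N(12.4) = 3060·e^(0.422×12.4) = 3060·e^5.233 = 573189.
Phase 2 runs for 20.3 − 12.4 = 7.9 days at r = 0.257.
N(20.3) = 573189·e^(0.257×7.9) = 573189·e^2.03 = 4.365617×10^6.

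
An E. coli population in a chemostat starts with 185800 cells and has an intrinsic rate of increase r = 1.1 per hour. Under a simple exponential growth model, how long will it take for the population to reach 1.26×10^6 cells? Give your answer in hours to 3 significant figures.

1.74 hours

Set N₀·e^(rt) = 1.26×10^6: e^(1.1·t) = 1.26×10^6/185800 = 6.7815.
1.1·t = ln(6.7815) = 1.9142, so t = 1.9142/1.1 = 1.7402.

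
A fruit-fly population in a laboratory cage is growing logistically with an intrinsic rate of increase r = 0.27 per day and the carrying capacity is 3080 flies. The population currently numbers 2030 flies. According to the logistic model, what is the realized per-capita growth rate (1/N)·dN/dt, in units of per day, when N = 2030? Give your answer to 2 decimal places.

0.09 per day

(1/N)·dN/dt = r(1 − N/K) = 0.27 × (1 − 2030/3080).
= 0.27 × 0.34091 = 0.092045.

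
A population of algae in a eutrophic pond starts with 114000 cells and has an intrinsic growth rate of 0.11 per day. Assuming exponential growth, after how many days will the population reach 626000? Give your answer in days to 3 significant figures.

Set N₀·e^(rt) = 626000: e^(0.11·t) = 626000/114000 = 5.4912.
0.11·t = ln(5.4912) = 1.7032, so t = 1.7032/0.11 = 15.483.

15.5 days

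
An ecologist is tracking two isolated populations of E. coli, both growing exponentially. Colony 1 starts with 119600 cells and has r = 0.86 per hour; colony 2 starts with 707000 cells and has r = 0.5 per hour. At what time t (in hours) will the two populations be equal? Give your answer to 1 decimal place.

4.9 hours

Set 119600·e^(0.86t) = 707000·e^(0.5t).
e^((0.86 − 0.5)t) = 707000/119600 → e^(0.36·t) = 5.9114.
0.36·t = ln(5.9114) = 1.7769, so t = 1.7769/0.36 = 4.9358.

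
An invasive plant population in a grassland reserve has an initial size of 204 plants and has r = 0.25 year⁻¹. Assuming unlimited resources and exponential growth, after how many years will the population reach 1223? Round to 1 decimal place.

7.2 years

Set N₀·e^(rt) = 1223: e^(0.25·t) = 1223/204 = 5.9951.
0.25·t = ln(5.9951) = 1.7909, so t = 1.7909/0.25 = 7.1638.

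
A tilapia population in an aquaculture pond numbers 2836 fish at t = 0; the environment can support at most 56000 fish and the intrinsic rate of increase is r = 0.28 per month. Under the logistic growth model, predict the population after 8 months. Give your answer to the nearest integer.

A = (K − N₀)/N₀ = (56000 − 2836)/2836 = 18.746.
N(t) = K/(1 + A·e^(−rt)) = 56000/(1 + 18.746×e^(−0.28×8)).
e^(−2.24) = 0.10646; denominator = 1 + 18.746×0.10646 = 2.9957.
N = 56000/2.9957 = 18693.6.

18694 fish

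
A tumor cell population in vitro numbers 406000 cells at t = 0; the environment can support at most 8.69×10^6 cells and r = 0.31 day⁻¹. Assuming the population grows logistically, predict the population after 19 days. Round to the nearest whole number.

8225605 cells

A = (K − N₀)/N₀ = (8.69×10^6 − 406000)/406000 = 20.404.
N(t) = K/(1 + A·e^(−rt)) = 8.69×10^6/(1 + 20.404×e^(−0.31×19)).
e^(−5.89) = 0.002767; denominator = 1 + 20.404×0.002767 = 1.0565.
N = 8.69×10^6/1.0565 = 8.225605×10^6.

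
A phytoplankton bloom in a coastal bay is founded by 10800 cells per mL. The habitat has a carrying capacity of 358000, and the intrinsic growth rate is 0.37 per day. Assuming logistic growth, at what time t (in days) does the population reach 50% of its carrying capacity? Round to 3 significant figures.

A = (K − N₀)/N₀ = (358000 − 10800)/10800 = 32.148.
Solve 358000/(1 + 32.148·e^(−0.37t)) = 179000: 1 + 32.148·e^(−0.37t) = 2, so e^(−0.37t) = 0.031106.
−0.37·t = ln(0.031106) = -3.4704, so t = 3.4704/0.37 = 9.3793.

9.38 days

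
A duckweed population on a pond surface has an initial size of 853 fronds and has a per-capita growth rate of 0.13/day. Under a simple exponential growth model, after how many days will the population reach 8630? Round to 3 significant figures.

17.8 days

Set N₀·e^(rt) = 8630: e^(0.13·t) = 8630/853 = 10.117.
0.13·t = ln(10.117) = 2.3142, so t = 2.3142/0.13 = 17.802.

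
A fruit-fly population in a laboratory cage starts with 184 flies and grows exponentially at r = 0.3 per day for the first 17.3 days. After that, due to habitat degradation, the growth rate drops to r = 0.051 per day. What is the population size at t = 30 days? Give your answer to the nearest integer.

Phase 1: N(17.3) = 184·e^(0.3×17.3) = 184·e^5.19 = 33022.2.
Phase 2 runs for 30 − 17.3 = 12.7 days at r = 0.051.
N(30) = 33022.2·e^(0.051×12.7) = 33022.2·e^0.6477 = 63110.1.

63110 flies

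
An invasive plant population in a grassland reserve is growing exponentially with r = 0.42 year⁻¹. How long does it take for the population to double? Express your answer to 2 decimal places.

1.65 years

Doubling time t_d = ln(2)/r = 0.6931/0.42 = 1.6504.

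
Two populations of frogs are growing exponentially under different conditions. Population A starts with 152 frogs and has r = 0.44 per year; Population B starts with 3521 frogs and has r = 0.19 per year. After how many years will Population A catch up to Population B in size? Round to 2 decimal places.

12.57 years

Set 152·e^(0.44t) = 3521·e^(0.19t).
e^((0.44 − 0.19)t) = 3521/152 → e^(0.25·t) = 23.164.
0.25·t = ln(23.164) = 3.1426, so t = 3.1426/0.25 = 12.57.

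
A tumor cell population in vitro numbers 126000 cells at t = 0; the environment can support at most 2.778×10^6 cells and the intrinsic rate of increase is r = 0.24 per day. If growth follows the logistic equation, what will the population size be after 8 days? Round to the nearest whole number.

679928 cells

A = (K − N₀)/N₀ = (2.778×10^6 − 126000)/126000 = 21.048.
N(t) = K/(1 + A·e^(−rt)) = 2.778×10^6/(1 + 21.048×e^(−0.24×8)).
e^(−1.92) = 0.14661; denominator = 1 + 21.048×0.14661 = 4.0857.
N = 2.778×10^6/4.0857 = 679928.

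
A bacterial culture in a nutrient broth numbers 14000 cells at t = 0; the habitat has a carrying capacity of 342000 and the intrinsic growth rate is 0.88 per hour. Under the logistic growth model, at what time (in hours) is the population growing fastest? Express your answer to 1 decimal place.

3.6 hours

Logistic growth is fastest at N = K/2 = 171000.
A = (K − N₀)/N₀ = 23.429. Set K/(1 + A·e^(−rt)) = K/2 → A·e^(−rt) = 1.
e^(−0.88t) = 1/23.429 = 0.0426829, so t = ln(23.429)/0.88 = 3.154/0.88 = 3.584.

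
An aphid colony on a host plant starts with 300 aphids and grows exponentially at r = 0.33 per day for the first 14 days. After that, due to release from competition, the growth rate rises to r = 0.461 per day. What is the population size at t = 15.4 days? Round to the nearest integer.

Phase 1: N(14) = 300·e^(0.33×14) = 300·e^4.62 = 30448.2.
Phase 2 runs for 15.4 − 14 = 1.4 days at r = 0.461.
N(15.4) = 30448.2·e^(0.461×1.4) = 30448.2·e^0.6454 = 58057.1.

58057 aphids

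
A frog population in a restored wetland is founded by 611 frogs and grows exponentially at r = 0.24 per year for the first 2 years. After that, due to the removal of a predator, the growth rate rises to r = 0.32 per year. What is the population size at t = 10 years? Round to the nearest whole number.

Phase 1: N(2) = 611·e^(0.24×2) = 611·e^0.48 = 987.421.
Phase 2 runs for 10 − 2 = 8 years at r = 0.32.
N(10) = 987.421·e^(0.32×8) = 987.421·e^2.56 = 12773.1.

12773 frogs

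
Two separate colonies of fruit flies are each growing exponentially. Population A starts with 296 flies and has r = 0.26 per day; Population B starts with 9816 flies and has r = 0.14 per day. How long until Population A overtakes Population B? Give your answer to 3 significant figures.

29.2 days

Set 296·e^(0.26t) = 9816·e^(0.14t).
e^((0.26 − 0.14)t) = 9816/296 → e^(0.12·t) = 33.162.
0.12·t = ln(33.162) = 3.5014, so t = 3.5014/0.12 = 29.178.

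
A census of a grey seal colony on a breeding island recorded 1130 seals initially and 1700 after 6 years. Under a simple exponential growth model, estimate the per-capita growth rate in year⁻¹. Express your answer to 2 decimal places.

From N(t) = N₀·e^(rt): e^(r·6) = 1700/1130 = 1.5044.
r·6 = ln(1.5044) = 0.40841, so r = 0.40841/6 = 0.068068.

0.07 per year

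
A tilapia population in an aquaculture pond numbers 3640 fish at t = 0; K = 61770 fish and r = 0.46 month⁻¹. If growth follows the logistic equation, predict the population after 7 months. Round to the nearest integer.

37709 fish

A = (K − N₀)/N₀ = (61770 − 3640)/3640 = 15.97.
N(t) = K/(1 + A·e^(−rt)) = 61770/(1 + 15.97×e^(−0.46×7)).
e^(−3.22) = 0.039955; denominator = 1 + 15.97×0.039955 = 1.6381.
N = 61770/1.6381 = 37708.9.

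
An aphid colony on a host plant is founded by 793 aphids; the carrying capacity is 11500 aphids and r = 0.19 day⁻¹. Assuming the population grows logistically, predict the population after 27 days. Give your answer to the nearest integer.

10649 aphids

A = (K − N₀)/N₀ = (11500 − 793)/793 = 13.502.
N(t) = K/(1 + A·e^(−rt)) = 11500/(1 + 13.502×e^(−0.19×27)).
e^(−5.13) = 0.0059166; denominator = 1 + 13.502×0.0059166 = 1.0799.
N = 11500/1.0799 = 10649.3.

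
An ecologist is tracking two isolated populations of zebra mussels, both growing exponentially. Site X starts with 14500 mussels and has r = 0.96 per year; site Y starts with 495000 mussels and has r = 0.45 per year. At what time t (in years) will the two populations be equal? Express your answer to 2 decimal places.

Set 14500·e^(0.96t) = 495000·e^(0.45t).
e^((0.96 − 0.45)t) = 495000/14500 → e^(0.51·t) = 34.138.
0.51·t = ln(34.138) = 3.5304, so t = 3.5304/0.51 = 6.9224.

6.92 years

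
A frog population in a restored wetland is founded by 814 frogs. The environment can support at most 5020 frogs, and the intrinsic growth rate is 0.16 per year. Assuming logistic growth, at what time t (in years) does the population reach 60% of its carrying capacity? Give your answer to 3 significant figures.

12.8 years

A = (K − N₀)/N₀ = (5020 − 814)/814 = 5.1671.
Solve 5020/(1 + 5.1671·e^(−0.16t)) = 3012: 1 + 5.1671·e^(−0.16t) = 1.6667, so e^(−0.16t) = 0.129022.
−0.16·t = ln(0.129022) = -2.0478, so t = 2.0478/0.16 = 12.799.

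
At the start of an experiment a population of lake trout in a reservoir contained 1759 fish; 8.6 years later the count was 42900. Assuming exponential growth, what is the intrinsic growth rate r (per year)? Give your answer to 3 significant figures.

0.371 per year

From N(t) = N₀·e^(rt): e^(r·8.6) = 42900/1759 = 24.389.
r·8.6 = ln(24.389) = 3.1941, so r = 3.1941/8.6 = 0.37141.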